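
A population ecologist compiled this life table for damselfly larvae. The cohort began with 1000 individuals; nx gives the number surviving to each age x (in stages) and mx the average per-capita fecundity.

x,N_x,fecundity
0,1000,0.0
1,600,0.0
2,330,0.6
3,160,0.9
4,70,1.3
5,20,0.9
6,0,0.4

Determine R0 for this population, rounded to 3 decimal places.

lx = nx/n0 = nx/1000: 1, 0.6, 0.33, 0.16, 0.07, 0.02, 0
lx·mx by age: 0, 0, 0.198, 0.144, 0.091, 0.018, 0
R0 = Σ lx·mx = 0.451 → 0.451

0.451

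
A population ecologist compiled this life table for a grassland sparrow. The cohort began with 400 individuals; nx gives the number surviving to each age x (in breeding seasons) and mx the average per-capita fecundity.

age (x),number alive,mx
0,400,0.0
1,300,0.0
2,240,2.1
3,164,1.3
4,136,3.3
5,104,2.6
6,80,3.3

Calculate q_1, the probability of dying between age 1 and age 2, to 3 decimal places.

0.200

lx = nx/n0 = nx/400: 1, 0.75, 0.6, 0.41, 0.34, 0.26, 0.2
q_1 = (l_1 − l_2) / l_1 = (0.75 − 0.6) / 0.75
     = 0.15 / 0.75 = 0.2 → 0.200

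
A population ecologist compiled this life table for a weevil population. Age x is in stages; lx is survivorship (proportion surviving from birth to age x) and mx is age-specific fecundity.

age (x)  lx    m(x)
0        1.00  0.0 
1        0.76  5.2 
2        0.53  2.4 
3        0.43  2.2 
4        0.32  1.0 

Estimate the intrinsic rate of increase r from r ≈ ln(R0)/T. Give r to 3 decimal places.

R0 = Σ lx·mx = 0 + 3.952 + 1.272 + 0.946 + 0.32 = 6.49
Σ x·lx·mx = 10.614; T = 10.614/6.49 = 1.63544…
r ≈ ln(R0)/T = ln(6.49)/1.63544… = 1.14358… → 1.144

1.144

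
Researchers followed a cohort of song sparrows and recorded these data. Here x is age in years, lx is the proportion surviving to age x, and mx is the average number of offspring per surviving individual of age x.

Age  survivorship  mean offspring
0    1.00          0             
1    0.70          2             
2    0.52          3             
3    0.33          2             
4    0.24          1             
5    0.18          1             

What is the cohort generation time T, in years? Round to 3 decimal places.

lx·mx: 0, 1.4, 1.56, 0.66, 0.24, 0.18 → R0 = 4.04
x·lx·mx: 0, 1.4, 3.12, 1.98, 0.96, 0.9 → Σ = 8.36
T = 8.36 / 4.04 = 2.069307… → 2.069

2.069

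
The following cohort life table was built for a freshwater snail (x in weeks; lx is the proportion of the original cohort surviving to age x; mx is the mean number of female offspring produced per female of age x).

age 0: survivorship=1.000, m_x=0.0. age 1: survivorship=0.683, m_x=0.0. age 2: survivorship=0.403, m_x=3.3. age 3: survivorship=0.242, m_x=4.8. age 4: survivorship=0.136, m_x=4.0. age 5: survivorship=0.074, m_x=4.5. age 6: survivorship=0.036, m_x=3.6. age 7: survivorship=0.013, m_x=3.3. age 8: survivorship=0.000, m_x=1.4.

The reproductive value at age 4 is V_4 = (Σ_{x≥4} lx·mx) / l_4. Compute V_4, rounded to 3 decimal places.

7.717

lx·mx for x ≥ 4: 0.544, 0.333, 0.1296, 0.0429, 0 → sum = 1.0495
V_4 = 1.0495 / l_4 = 1.0495 / 0.136 = 7.716912… → 7.717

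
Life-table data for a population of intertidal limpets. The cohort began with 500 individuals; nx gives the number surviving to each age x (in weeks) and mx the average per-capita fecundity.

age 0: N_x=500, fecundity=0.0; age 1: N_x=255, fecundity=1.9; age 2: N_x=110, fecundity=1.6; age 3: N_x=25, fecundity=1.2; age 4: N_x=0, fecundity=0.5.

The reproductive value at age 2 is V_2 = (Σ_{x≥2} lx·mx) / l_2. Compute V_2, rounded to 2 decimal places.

lx = nx/n0 = nx/500: 1, 0.51, 0.22, 0.05, 0
lx·mx for x ≥ 2: 0.352, 0.06, 0 → sum = 0.412
V_2 = 0.412 / l_2 = 0.412 / 0.22 = 1.872727… → 1.87

1.87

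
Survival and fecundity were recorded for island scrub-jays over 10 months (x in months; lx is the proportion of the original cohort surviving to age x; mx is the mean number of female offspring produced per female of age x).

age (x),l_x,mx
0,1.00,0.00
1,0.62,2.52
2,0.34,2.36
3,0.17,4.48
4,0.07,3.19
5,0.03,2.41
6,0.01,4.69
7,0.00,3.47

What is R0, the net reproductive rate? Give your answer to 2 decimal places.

3.47

lx·mx by age: 0, 1.5624, 0.8024, 0.7616, 0.2233, 0.0723, 0.0469, 0
R0 = Σ lx·mx = 3.4689 → 3.47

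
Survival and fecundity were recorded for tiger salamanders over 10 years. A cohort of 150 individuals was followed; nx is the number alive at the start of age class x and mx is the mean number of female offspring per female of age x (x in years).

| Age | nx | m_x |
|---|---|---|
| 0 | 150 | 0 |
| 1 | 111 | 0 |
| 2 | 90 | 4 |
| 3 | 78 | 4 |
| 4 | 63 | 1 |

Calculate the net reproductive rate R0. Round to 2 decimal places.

4.90

lx = nx/n0 = nx/150: 1, 0.74, 0.6, 0.52, 0.42
lx·mx by age: 0, 0, 2.4, 2.08, 0.42
R0 = Σ lx·mx = 4.9 → 4.90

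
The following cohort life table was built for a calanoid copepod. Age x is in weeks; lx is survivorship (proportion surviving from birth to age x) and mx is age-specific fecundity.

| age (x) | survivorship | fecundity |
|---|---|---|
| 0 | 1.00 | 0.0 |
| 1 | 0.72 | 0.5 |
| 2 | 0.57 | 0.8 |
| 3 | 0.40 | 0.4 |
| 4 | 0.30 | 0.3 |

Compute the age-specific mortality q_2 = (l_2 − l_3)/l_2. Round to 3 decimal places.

0.298

q_2 = (l_2 − l_3) / l_2 = (0.57 − 0.4) / 0.57
     = 0.17 / 0.57 = 0.298246… → 0.298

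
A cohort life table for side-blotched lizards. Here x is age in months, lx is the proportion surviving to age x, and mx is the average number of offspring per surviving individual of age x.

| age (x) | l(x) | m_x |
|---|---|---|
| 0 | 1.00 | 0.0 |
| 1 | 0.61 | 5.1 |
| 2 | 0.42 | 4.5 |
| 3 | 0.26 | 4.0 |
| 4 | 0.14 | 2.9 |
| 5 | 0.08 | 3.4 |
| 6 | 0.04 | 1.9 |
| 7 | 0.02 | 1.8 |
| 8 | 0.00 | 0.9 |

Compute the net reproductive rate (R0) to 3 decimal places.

6.831

lx·mx by age: 0, 3.111, 1.89, 1.04, 0.406, 0.272, 0.076, 0.036, 0
R0 = Σ lx·mx = 6.831 → 6.831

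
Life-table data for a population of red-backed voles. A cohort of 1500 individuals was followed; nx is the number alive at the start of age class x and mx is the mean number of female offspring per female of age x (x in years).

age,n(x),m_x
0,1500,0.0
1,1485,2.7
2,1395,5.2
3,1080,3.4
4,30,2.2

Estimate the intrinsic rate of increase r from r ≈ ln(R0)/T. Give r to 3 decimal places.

lx = nx/n0 = nx/1500: 1, 0.99, 0.93, 0.72, 0.02
R0 = Σ lx·mx = 0 + 2.673 + 4.836 + 2.448 + 0.044 = 10.001
Σ x·lx·mx = 19.865; T = 19.865/10.001 = 1.9863…
r ≈ ln(R0)/T = ln(10.001)/1.9863… = 1.15928… → 1.159

1.159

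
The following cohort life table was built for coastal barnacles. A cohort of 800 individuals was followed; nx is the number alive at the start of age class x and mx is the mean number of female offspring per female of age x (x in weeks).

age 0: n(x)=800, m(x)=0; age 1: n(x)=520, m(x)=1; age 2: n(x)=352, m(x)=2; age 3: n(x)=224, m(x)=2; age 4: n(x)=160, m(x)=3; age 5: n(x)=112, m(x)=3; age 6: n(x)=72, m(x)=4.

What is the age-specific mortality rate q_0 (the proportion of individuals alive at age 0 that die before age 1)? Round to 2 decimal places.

0.35

lx = nx/n0 = nx/800: 1, 0.65, 0.44, 0.28, 0.2, 0.14, 0.09
q_0 = (l_0 − l_1) / l_0 = (1 − 0.65) / 1
     = 0.35 / 1 = 0.35 → 0.35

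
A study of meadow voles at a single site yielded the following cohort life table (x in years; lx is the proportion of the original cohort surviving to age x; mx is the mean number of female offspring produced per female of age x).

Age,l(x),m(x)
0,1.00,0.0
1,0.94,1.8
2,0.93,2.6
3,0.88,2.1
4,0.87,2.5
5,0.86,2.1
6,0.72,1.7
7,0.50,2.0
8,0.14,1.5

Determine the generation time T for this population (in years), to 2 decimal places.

3.70

lx·mx: 0, 1.692, 2.418, 1.848, 2.175, 1.806, 1.224, 1, 0.21 → R0 = 12.373
x·lx·mx: 0, 1.692, 4.836, 5.544, 8.7, 9.03, 7.344, 7, 1.68 → Σ = 45.826
T = 45.826 / 12.373 = 3.70371… → 3.70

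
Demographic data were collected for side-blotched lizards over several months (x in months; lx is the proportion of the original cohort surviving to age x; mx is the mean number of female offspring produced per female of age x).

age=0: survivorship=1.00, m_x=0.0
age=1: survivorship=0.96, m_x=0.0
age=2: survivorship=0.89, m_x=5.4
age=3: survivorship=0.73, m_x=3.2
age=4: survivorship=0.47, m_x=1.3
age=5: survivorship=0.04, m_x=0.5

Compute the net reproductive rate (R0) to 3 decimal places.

lx·mx by age: 0, 0, 4.806, 2.336, 0.611, 0.02
R0 = Σ lx·mx = 7.773 → 7.773

7.773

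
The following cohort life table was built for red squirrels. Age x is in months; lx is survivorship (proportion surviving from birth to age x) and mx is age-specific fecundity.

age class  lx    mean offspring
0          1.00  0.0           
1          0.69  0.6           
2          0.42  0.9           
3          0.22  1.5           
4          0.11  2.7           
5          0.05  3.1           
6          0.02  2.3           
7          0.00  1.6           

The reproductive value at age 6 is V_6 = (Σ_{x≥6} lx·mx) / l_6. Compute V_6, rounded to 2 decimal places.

lx·mx for x ≥ 6: 0.046, 0 → sum = 0.046
V_6 = 0.046 / l_6 = 0.046 / 0.02 = 2.3 → 2.30

2.30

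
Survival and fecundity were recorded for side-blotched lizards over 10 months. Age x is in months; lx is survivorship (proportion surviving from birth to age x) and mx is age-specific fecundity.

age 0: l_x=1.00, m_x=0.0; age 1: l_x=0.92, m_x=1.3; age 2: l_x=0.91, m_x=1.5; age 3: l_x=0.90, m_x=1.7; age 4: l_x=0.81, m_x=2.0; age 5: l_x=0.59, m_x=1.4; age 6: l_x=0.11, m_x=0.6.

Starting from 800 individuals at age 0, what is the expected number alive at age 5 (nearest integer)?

Expected survivors = N0 · l_5 = 800 × 0.59 = 472 → 472

472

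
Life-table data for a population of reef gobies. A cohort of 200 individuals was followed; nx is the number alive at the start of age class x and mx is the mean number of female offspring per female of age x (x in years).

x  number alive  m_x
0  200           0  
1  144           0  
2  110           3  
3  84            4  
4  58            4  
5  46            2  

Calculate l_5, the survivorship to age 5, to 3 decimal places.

0.230

l_5 = n_5/n_0 = 46/200 = 0.23 → 0.230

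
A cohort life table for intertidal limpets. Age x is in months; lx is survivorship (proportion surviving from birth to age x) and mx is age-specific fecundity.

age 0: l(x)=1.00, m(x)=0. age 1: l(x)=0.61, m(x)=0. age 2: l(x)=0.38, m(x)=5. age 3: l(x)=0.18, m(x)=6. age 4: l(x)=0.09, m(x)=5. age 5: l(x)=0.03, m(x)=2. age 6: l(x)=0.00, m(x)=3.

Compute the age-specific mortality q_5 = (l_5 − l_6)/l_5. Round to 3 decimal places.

1.000

q_5 = (l_5 − l_6) / l_5 = (0.03 − 0) / 0.03
     = 0.03 / 0.03 = 1 → 1.000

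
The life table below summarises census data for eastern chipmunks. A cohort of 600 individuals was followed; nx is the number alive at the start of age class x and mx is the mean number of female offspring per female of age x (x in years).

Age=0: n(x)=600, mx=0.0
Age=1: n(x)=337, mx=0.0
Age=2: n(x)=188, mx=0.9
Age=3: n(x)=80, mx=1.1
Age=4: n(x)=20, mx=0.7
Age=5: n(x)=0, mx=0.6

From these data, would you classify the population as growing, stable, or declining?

declining

lx = nx/n0 = nx/600: 1, 0.56167…, 0.31333…, 0.13333…, 0.03333…, 0
R0 = Σ lx·mx = 0 + 0 + 0.282… + 0.146667… + 0.023333… + 0 = 0.452…
R0 < 1, so the population is declining.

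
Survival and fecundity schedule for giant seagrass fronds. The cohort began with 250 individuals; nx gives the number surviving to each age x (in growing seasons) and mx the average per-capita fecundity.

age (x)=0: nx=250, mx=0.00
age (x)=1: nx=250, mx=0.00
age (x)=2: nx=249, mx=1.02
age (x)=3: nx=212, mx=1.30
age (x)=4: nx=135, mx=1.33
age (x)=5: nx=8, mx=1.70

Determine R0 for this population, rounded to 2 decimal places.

lx = nx/n0 = nx/250: 1, 1, 0.996, 0.848, 0.54, 0.032
lx·mx by age: 0, 0, 1.01592, 1.1024, 0.7182, 0.0544
R0 = Σ lx·mx = 2.89092 → 2.89

2.89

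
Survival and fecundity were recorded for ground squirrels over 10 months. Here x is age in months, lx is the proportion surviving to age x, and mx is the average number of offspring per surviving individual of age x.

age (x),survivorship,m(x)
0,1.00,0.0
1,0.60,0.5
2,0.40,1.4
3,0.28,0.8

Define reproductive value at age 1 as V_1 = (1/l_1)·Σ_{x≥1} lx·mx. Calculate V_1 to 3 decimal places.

1.807

lx·mx for x ≥ 1: 0.3, 0.56, 0.224 → sum = 1.084
V_1 = 1.084 / l_1 = 1.084 / 0.6 = 1.806667… → 1.807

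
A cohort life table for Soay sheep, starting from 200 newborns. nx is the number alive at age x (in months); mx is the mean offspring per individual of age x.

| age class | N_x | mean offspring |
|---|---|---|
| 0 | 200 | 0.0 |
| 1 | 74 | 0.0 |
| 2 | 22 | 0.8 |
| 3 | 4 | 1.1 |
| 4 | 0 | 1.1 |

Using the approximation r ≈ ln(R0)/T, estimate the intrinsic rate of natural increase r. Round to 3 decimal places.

lx = nx/n0 = nx/200: 1, 0.37, 0.11, 0.02, 0
R0 = Σ lx·mx = 0 + 0 + 0.088 + 0.022 + 0 = 0.11
Σ x·lx·mx = 0.242; T = 0.242/0.11 = 2.2
r ≈ ln(R0)/T = ln(0.11)/2.2 = -1.00331… → -1.003

-1.003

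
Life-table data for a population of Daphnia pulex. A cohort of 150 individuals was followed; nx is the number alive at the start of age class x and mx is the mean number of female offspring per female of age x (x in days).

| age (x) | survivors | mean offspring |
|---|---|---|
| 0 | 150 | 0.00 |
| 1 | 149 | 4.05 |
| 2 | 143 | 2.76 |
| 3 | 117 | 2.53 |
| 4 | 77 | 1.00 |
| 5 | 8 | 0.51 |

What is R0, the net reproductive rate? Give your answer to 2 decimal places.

lx = nx/n0 = nx/150: 1, 0.99333…, 0.95333…, 0.78, 0.51333…, 0.05333…
lx·mx by age: 0, 4.023…, 2.6312…, 1.9734, 0.513333…, 0.0272…
R0 = Σ lx·mx = 9.168133… → 9.17

9.17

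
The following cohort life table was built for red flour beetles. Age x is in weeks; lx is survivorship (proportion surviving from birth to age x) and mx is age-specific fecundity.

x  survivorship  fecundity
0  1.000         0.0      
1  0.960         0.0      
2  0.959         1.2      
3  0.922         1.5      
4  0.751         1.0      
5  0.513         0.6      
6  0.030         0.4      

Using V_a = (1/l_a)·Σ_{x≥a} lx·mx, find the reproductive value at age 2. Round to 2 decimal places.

3.76

lx·mx for x ≥ 2: 1.1508, 1.383, 0.751, 0.3078, 0.012 → sum = 3.6046
V_2 = 3.6046 / l_2 = 3.6046 / 0.959 = 3.758707… → 3.76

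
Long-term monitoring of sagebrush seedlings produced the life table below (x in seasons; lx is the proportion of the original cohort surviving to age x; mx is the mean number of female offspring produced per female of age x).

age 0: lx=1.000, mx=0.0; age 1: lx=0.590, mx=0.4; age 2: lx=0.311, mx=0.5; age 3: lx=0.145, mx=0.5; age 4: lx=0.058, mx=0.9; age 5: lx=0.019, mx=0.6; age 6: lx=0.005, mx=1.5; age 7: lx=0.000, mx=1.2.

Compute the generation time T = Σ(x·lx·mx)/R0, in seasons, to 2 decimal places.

lx·mx: 0, 0.236, 0.1555, 0.0725, 0.0522, 0.0114, 0.0075, 0 → R0 = 0.5351
x·lx·mx: 0, 0.236, 0.311, 0.2175, 0.2088, 0.057, 0.045, 0 → Σ = 1.0753
T = 1.0753 / 0.5351 = 2.009531… → 2.01

2.01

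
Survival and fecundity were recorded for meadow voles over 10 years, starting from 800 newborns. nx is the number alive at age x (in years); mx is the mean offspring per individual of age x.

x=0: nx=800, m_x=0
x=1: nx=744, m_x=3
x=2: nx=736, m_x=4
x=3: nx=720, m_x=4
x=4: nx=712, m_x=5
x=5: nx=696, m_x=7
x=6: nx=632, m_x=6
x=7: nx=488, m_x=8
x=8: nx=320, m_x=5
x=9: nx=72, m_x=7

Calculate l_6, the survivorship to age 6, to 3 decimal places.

0.790

l_6 = n_6/n_0 = 632/800 = 0.79 → 0.790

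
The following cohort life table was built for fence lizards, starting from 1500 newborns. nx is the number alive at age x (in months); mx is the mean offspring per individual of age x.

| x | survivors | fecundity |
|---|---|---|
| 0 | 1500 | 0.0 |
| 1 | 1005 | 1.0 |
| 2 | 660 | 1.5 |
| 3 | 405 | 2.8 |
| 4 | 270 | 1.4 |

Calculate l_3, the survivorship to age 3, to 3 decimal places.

l_3 = n_3/n_0 = 405/1500 = 0.27 → 0.270

0.270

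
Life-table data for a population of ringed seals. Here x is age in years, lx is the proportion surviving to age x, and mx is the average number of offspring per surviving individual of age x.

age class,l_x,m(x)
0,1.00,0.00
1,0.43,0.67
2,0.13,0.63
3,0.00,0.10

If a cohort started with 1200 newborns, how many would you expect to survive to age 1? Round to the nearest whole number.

516

Expected survivors = N0 · l_1 = 1200 × 0.43 = 516 → 516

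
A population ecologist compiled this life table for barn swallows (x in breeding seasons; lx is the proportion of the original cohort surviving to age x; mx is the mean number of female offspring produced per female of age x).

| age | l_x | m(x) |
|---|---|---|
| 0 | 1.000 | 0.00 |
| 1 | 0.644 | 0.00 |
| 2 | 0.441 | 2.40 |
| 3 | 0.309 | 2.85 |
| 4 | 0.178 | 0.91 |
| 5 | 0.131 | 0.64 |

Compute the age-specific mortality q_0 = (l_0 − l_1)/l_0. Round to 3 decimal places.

0.356

q_0 = (l_0 − l_1) / l_0 = (1 − 0.644) / 1
     = 0.356 / 1 = 0.356 → 0.356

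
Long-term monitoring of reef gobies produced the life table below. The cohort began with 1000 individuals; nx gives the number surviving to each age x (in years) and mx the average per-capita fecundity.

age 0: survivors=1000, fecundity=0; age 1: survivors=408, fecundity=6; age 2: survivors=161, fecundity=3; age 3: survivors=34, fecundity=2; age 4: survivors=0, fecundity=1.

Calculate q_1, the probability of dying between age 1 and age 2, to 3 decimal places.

lx = nx/n0 = nx/1000: 1, 0.408, 0.161, 0.034, 0
q_1 = (l_1 − l_2) / l_1 = (0.408 − 0.161) / 0.408
     = 0.247 / 0.408 = 0.605392… → 0.605

0.605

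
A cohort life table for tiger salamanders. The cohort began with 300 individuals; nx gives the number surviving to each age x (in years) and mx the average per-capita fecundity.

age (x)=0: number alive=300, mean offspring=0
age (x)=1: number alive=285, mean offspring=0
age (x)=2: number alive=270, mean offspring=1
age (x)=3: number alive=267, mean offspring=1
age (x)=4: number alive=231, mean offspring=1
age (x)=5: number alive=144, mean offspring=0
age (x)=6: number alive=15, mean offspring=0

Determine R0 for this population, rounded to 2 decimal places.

2.56

lx = nx/n0 = nx/300: 1, 0.95, 0.9, 0.89, 0.77, 0.48, 0.05
lx·mx by age: 0, 0, 0.9, 0.89, 0.77, 0, 0
R0 = Σ lx·mx = 2.56 → 2.56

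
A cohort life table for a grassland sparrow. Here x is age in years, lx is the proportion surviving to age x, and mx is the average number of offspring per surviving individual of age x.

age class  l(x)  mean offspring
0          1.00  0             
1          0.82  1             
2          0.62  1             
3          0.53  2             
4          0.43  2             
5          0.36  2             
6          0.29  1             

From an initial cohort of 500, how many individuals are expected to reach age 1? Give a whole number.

Expected survivors = N0 · l_1 = 500 × 0.82 = 410 → 410

410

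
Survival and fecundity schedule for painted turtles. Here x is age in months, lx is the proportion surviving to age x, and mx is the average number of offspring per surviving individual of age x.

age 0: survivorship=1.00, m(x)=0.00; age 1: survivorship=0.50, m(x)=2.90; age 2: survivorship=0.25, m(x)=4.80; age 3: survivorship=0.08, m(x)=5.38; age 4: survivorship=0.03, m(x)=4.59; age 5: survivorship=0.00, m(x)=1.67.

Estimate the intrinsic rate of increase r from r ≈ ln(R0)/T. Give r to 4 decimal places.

0.6608

R0 = Σ lx·mx = 0 + 1.45 + 1.2 + 0.4304 + 0.1377 + 0 = 3.2181
Σ x·lx·mx = 5.692; T = 5.692/3.2181 = 1.76875…
r ≈ ln(R0)/T = ln(3.2181)/1.76875… = 0.660802… → 0.6608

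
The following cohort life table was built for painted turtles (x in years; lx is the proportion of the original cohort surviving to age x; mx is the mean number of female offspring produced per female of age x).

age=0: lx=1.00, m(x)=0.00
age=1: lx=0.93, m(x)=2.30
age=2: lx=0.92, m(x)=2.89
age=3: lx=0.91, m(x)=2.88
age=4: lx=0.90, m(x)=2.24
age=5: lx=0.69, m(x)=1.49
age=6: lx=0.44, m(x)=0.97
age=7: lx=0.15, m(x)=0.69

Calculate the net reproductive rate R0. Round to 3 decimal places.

10.993

lx·mx by age: 0, 2.139, 2.6588, 2.6208, 2.016, 1.0281, 0.4268, 0.1035
R0 = Σ lx·mx = 10.993 → 10.993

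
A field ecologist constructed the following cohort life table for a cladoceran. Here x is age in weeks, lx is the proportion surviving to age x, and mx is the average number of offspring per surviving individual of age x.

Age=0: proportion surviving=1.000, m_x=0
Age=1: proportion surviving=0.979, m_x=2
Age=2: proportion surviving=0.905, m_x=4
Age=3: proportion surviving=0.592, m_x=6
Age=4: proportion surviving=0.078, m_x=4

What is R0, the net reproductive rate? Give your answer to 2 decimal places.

9.44

lx·mx by age: 0, 1.958, 3.62, 3.552, 0.312
R0 = Σ lx·mx = 9.442 → 9.44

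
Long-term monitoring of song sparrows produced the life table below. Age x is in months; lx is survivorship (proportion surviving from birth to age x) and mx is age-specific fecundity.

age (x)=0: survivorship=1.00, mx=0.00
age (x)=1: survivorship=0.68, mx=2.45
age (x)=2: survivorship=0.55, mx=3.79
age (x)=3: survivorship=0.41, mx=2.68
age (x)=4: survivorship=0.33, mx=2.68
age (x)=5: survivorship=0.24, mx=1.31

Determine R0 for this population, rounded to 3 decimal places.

6.048

lx·mx by age: 0, 1.666, 2.0845, 1.0988, 0.8844, 0.3144
R0 = Σ lx·mx = 6.0481 → 6.048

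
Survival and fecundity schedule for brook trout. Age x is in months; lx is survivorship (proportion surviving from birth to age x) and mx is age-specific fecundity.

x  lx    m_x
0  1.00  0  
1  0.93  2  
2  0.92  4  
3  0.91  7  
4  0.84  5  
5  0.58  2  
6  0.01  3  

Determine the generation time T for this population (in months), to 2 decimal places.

lx·mx: 0, 1.86, 3.68, 6.37, 4.2, 1.16, 0.03 → R0 = 17.3
x·lx·mx: 0, 1.86, 7.36, 19.11, 16.8, 5.8, 0.18 → Σ = 51.11
T = 51.11 / 17.3 = 2.954335… → 2.95

2.95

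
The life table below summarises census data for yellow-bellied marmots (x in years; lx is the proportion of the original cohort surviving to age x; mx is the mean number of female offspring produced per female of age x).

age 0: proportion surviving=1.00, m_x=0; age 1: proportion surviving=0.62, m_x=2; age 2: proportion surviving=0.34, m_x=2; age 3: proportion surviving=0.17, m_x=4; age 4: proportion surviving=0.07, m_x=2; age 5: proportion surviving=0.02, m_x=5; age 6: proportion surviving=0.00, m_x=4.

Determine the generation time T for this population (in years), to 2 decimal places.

2.01

lx·mx: 0, 1.24, 0.68, 0.68, 0.14, 0.1, 0 → R0 = 2.84
x·lx·mx: 0, 1.24, 1.36, 2.04, 0.56, 0.5, 0 → Σ = 5.7
T = 5.7 / 2.84 = 2.007042… → 2.01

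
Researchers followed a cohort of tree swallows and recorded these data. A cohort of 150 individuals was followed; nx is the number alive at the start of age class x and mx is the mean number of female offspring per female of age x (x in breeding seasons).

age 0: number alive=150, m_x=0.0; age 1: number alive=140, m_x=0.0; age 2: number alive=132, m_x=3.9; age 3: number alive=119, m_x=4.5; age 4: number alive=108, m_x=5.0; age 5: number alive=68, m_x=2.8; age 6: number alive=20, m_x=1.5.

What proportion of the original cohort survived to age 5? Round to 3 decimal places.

l_5 = n_5/n_0 = 68/150 = 0.453333… → 0.453

0.453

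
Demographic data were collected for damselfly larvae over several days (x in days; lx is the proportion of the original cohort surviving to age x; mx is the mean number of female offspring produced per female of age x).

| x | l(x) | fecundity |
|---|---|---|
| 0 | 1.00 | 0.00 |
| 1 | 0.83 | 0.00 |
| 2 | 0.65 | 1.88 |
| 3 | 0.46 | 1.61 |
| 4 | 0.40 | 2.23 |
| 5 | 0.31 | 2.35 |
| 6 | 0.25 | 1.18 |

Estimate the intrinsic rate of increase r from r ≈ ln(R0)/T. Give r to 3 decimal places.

0.385

R0 = Σ lx·mx = 0 + 0 + 1.222 + 0.7406 + 0.892 + 0.7285 + 0.295 = 3.8781
Σ x·lx·mx = 13.6463; T = 13.6463/3.8781 = 3.51881…
r ≈ ln(R0)/T = ln(3.8781)/3.51881… = 0.38517… → 0.385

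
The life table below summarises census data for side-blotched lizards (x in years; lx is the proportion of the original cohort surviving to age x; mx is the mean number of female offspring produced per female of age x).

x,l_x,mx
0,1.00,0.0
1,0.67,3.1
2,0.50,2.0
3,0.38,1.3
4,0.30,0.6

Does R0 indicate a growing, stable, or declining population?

growing

R0 = Σ lx·mx = 0 + 2.077 + 1 + 0.494 + 0.18 = 3.751
R0 > 1, so the population is growing.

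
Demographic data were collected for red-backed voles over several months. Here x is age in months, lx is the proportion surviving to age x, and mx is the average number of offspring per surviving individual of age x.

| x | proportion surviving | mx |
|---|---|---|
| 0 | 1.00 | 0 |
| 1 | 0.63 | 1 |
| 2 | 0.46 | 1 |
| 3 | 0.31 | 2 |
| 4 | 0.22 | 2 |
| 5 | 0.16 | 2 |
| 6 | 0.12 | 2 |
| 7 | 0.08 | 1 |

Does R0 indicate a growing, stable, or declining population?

growing

R0 = Σ lx·mx = 0 + 0.63 + 0.46 + 0.62 + 0.44 + 0.32 + 0.24 + 0.08 = 2.79
R0 > 1, so the population is growing.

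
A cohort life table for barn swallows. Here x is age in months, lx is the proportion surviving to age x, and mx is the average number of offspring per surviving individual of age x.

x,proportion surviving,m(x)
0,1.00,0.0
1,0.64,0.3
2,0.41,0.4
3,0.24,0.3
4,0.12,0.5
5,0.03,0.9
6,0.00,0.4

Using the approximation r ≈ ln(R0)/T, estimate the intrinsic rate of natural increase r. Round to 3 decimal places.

R0 = Σ lx·mx = 0 + 0.192 + 0.164 + 0.072 + 0.06 + 0.027 + 0 = 0.515
Σ x·lx·mx = 1.111; T = 1.111/0.515 = 2.15728…
r ≈ ln(R0)/T = ln(0.515)/2.15728… = -0.3076… → -0.308

-0.308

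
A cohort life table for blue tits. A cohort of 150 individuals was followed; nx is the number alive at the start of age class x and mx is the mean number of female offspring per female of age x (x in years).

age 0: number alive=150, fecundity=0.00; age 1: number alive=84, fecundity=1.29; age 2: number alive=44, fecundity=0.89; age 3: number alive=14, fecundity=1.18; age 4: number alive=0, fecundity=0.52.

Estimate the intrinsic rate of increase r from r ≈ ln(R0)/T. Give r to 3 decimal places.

0.062

lx = nx/n0 = nx/150: 1, 0.56, 0.29333…, 0.09333…, 0
R0 = Σ lx·mx = 0 + 0.7224 + 0.26107… + 0.11013… + 0 = 1.0936…
Σ x·lx·mx = 1.574933…; T = 1.574933…/1.0936… = 1.44014…
r ≈ ln(R0)/T = ln(1.0936…)/1.44014… = 0.06213… → 0.062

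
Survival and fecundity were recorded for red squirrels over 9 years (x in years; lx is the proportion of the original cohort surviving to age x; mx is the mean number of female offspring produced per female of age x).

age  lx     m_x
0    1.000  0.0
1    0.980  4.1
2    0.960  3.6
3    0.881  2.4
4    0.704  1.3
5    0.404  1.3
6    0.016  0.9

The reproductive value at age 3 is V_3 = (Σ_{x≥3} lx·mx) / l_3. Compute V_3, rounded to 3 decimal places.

4.051

lx·mx for x ≥ 3: 2.1144, 0.9152, 0.5252, 0.0144 → sum = 3.5692
V_3 = 3.5692 / l_3 = 3.5692 / 0.881 = 4.051305… → 4.051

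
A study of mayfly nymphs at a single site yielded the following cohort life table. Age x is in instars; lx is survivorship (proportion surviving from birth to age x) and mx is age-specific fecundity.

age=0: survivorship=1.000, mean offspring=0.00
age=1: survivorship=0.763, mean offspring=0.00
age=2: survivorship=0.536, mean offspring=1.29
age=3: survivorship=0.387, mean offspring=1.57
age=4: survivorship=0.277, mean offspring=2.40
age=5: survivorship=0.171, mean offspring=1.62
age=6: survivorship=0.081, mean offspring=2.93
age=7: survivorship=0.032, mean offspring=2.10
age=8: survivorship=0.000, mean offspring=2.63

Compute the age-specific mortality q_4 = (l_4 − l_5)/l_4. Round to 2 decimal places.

q_4 = (l_4 − l_5) / l_4 = (0.277 − 0.171) / 0.277
     = 0.106 / 0.277 = 0.382671… → 0.38

0.38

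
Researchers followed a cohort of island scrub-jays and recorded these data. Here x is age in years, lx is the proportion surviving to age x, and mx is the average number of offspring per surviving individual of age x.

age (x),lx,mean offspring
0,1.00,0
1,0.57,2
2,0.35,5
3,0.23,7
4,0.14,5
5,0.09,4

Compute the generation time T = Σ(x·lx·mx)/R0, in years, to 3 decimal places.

lx·mx: 0, 1.14, 1.75, 1.61, 0.7, 0.36 → R0 = 5.56
x·lx·mx: 0, 1.14, 3.5, 4.83, 2.8, 1.8 → Σ = 14.07
T = 14.07 / 5.56 = 2.530576… → 2.531

2.531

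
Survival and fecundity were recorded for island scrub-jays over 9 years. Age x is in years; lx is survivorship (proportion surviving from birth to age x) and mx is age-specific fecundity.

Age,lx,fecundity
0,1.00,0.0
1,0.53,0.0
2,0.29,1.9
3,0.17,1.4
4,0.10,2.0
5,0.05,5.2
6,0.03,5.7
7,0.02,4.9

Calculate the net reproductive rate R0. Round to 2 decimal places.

1.52

lx·mx by age: 0, 0, 0.551, 0.238, 0.2, 0.26, 0.171, 0.098
R0 = Σ lx·mx = 1.518 → 1.52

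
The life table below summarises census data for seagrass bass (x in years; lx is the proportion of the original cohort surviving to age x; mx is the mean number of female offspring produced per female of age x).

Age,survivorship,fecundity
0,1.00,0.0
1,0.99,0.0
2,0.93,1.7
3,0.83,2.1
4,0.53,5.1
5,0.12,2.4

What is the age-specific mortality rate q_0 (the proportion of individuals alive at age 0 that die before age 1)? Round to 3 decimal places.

q_0 = (l_0 − l_1) / l_0 = (1 − 0.99) / 1
     = 0.01 / 1 = 0.01 → 0.010

0.010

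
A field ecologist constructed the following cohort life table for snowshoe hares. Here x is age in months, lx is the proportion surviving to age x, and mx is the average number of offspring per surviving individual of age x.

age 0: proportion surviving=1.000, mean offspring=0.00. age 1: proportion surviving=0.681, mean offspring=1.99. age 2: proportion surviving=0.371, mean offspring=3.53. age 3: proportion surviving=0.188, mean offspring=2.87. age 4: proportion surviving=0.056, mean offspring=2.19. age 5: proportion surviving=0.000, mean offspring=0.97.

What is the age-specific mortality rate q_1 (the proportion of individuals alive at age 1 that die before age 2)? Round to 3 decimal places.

q_1 = (l_1 − l_2) / l_1 = (0.681 − 0.371) / 0.681
     = 0.31 / 0.681 = 0.455213… → 0.455

0.455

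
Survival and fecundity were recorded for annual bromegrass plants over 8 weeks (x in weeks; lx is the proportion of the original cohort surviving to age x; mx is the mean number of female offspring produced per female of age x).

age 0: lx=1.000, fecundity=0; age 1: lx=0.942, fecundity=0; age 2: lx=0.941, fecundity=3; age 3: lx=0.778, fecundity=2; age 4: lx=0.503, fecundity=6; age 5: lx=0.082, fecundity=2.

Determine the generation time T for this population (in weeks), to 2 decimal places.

lx·mx: 0, 0, 2.823, 1.556, 3.018, 0.164 → R0 = 7.561
x·lx·mx: 0, 0, 5.646, 4.668, 12.072, 0.82 → Σ = 23.206
T = 23.206 / 7.561 = 3.069171… → 3.07

3.07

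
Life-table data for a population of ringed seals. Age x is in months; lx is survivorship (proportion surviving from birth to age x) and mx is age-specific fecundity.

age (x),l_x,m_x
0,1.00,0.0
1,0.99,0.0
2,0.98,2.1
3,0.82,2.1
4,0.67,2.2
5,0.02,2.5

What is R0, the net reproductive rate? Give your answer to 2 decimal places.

5.30

lx·mx by age: 0, 0, 2.058, 1.722, 1.474, 0.05
R0 = Σ lx·mx = 5.304 → 5.30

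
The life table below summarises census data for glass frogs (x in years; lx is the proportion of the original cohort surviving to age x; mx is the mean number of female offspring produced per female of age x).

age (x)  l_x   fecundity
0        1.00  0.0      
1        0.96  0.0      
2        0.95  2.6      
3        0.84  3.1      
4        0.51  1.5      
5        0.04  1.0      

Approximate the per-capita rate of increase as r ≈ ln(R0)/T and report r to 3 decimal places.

0.650

R0 = Σ lx·mx = 0 + 0 + 2.47 + 2.604 + 0.765 + 0.04 = 5.879
Σ x·lx·mx = 16.012; T = 16.012/5.879 = 2.72359…
r ≈ ln(R0)/T = ln(5.879)/2.72359… = 0.65039… → 0.650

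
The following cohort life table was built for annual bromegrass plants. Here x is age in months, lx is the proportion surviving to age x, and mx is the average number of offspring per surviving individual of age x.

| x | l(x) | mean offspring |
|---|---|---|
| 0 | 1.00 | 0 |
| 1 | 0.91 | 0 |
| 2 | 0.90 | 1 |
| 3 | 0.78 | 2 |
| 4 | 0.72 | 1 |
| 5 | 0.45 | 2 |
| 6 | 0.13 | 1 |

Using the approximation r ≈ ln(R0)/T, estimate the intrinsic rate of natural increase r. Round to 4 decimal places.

0.4134

R0 = Σ lx·mx = 0 + 0 + 0.9 + 1.56 + 0.72 + 0.9 + 0.13 = 4.21
Σ x·lx·mx = 14.64; T = 14.64/4.21 = 3.47743…
r ≈ ln(R0)/T = ln(4.21)/3.47743… = 0.413369… → 0.4134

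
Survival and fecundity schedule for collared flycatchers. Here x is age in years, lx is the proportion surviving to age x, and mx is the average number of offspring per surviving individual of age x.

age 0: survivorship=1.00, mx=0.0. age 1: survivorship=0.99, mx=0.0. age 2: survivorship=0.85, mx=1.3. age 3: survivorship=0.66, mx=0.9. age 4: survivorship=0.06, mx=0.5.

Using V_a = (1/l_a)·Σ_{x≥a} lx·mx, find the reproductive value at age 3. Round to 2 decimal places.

0.95

lx·mx for x ≥ 3: 0.594, 0.03 → sum = 0.624
V_3 = 0.624 / l_3 = 0.624 / 0.66 = 0.945455… → 0.95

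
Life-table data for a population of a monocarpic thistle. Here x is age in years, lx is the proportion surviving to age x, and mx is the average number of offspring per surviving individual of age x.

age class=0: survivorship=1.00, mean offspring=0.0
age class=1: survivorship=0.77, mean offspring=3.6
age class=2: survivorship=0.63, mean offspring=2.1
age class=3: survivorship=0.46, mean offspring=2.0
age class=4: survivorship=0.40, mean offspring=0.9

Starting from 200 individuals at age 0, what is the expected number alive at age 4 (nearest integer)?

Expected survivors = N0 · l_4 = 200 × 0.40 = 80 → 80

80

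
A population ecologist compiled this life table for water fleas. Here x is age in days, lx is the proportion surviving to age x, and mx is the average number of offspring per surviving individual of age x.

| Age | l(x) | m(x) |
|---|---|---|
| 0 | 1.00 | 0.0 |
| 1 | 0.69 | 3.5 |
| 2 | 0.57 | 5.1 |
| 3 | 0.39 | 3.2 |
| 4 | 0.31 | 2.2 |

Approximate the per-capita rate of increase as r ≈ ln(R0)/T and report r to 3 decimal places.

R0 = Σ lx·mx = 0 + 2.415 + 2.907 + 1.248 + 0.682 = 7.252
Σ x·lx·mx = 14.701; T = 14.701/7.252 = 2.02716…
r ≈ ln(R0)/T = ln(7.252)/2.02716… = 0.97736… → 0.977

0.977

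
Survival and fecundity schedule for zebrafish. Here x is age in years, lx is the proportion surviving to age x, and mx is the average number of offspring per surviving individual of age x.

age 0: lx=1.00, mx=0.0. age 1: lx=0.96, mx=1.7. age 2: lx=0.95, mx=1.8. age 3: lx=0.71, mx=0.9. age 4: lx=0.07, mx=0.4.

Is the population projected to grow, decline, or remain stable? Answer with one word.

growing

R0 = Σ lx·mx = 0 + 1.632 + 1.71 + 0.639 + 0.028 = 4.009
R0 > 1, so the population is growing.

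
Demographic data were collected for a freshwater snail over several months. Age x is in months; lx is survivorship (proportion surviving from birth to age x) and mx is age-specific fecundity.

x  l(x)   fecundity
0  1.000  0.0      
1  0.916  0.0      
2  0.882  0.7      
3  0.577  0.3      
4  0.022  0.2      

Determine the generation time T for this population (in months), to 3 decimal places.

2.229

lx·mx: 0, 0, 0.6174, 0.1731, 0.0044 → R0 = 0.7949
x·lx·mx: 0, 0, 1.2348, 0.5193, 0.0176 → Σ = 1.7717
T = 1.7717 / 0.7949 = 2.228834… → 2.229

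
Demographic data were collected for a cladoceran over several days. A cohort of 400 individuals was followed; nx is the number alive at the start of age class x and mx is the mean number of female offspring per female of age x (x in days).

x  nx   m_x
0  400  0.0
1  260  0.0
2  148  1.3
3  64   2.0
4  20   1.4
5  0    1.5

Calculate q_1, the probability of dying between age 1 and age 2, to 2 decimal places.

lx = nx/n0 = nx/400: 1, 0.65, 0.37, 0.16, 0.05, 0
q_1 = (l_1 − l_2) / l_1 = (0.65 − 0.37) / 0.65
     = 0.28 / 0.65 = 0.430769… → 0.43

0.43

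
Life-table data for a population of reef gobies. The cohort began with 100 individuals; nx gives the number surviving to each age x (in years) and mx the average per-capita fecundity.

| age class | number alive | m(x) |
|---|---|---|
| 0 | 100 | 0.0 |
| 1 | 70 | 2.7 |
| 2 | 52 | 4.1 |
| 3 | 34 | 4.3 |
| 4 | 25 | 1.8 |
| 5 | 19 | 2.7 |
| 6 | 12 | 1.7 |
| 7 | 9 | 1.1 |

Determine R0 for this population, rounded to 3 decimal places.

6.750

lx = nx/n0 = nx/100: 1, 0.7, 0.52, 0.34, 0.25, 0.19, 0.12, 0.09
lx·mx by age: 0, 1.89, 2.132, 1.462, 0.45, 0.513, 0.204, 0.099
R0 = Σ lx·mx = 6.75 → 6.750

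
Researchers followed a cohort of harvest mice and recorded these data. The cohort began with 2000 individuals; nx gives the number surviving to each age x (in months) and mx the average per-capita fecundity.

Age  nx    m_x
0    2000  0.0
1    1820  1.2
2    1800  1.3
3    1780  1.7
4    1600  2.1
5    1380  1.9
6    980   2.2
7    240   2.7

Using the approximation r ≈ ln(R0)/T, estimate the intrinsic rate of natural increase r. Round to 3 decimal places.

lx = nx/n0 = nx/2000: 1, 0.91, 0.9, 0.89, 0.8, 0.69, 0.49, 0.12
R0 = Σ lx·mx = 0 + 1.092 + 1.17 + 1.513 + 1.68 + 1.311 + 1.078 + 0.324 = 8.168
Σ x·lx·mx = 29.982; T = 29.982/8.168 = 3.67067…
r ≈ ln(R0)/T = ln(8.168)/3.67067… = 0.57216… → 0.572

0.572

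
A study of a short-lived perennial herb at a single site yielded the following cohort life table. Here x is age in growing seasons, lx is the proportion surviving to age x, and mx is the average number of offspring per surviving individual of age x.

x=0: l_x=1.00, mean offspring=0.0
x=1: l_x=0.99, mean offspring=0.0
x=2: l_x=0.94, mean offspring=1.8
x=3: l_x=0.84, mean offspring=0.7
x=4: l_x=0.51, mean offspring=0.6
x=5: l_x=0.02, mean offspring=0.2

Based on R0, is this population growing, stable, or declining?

growing

R0 = Σ lx·mx = 0 + 0 + 1.692 + 0.588 + 0.306 + 0.004 = 2.59
R0 > 1, so the population is growing.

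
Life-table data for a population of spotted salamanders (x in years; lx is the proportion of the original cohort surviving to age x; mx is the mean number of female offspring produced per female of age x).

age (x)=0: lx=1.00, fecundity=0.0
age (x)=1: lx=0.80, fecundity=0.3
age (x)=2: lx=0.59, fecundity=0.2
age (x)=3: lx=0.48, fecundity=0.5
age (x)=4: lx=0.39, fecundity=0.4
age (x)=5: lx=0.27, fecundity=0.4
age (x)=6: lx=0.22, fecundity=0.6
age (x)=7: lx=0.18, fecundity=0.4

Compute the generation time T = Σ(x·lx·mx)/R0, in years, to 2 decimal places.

3.43

lx·mx: 0, 0.24, 0.118, 0.24, 0.156, 0.108, 0.132, 0.072 → R0 = 1.066
x·lx·mx: 0, 0.24, 0.236, 0.72, 0.624, 0.54, 0.792, 0.504 → Σ = 3.656
T = 3.656 / 1.066 = 3.429644… → 3.43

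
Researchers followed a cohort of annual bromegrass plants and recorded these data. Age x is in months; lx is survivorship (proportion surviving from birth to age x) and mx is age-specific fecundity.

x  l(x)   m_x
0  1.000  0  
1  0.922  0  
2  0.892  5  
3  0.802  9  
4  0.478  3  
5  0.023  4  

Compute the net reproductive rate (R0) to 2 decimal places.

13.20

lx·mx by age: 0, 0, 4.46, 7.218, 1.434, 0.092
R0 = Σ lx·mx = 13.204 → 13.20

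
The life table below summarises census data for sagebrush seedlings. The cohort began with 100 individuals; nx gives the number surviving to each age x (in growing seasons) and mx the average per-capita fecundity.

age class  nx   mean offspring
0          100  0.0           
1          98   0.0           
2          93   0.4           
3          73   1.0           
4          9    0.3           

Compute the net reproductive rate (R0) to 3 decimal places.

lx = nx/n0 = nx/100: 1, 0.98, 0.93, 0.73, 0.09
lx·mx by age: 0, 0, 0.372, 0.73, 0.027
R0 = Σ lx·mx = 1.129 → 1.129

1.129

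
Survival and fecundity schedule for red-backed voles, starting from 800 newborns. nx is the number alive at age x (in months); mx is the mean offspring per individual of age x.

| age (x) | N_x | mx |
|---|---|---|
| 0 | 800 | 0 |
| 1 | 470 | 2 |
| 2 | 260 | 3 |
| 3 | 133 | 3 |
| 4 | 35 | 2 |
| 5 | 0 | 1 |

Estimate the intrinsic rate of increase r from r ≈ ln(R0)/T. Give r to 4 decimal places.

0.5540

lx = nx/n0 = nx/800: 1, 0.5875, 0.325, 0.16625, 0.04375, 0
R0 = Σ lx·mx = 0 + 1.175 + 0.975 + 0.49875 + 0.0875 + 0 = 2.73625
Σ x·lx·mx = 4.97125; T = 4.97125/2.73625 = 1.81681…
r ≈ ln(R0)/T = ln(2.73625)/1.81681… = 0.554041… → 0.5540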